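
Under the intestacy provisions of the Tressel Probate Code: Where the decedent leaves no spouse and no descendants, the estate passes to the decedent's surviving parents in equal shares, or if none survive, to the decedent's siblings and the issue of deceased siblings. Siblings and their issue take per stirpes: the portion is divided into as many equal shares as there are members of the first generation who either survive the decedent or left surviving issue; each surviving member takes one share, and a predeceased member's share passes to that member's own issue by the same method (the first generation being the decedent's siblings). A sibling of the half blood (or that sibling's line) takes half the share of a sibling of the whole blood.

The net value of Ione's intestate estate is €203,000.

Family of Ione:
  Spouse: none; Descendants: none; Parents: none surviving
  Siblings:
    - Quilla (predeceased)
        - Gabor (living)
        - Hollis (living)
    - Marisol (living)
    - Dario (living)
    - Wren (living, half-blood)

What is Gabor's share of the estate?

The entire €203,000 passes to the siblings and their issue.
Counting each half-blood sibling's line as half a unit, there are 7/2 units in €203,000, so one unit is €58,000. Whole-blood lines (Quilla, Marisol, and Dario) take €58,000 each; half-blood lines (Wren) take €29,000 each.
Quilla's share (€58,000) is divided into 2 shares of €29,000: Gabor and Hollis each take €29,000.

Gabor receives €29,000.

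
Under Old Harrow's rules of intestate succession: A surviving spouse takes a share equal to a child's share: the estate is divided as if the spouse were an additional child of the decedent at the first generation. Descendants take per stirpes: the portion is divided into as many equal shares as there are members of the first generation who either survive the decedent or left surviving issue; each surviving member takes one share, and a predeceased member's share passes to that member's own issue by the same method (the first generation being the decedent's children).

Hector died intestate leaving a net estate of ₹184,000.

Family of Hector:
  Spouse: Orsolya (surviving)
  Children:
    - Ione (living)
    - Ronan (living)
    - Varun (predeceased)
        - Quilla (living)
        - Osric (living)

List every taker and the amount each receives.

Orsolya: ₹46,000; Ione: ₹46,000; Ronan: ₹46,000; Quilla: ₹23,000; Osric: ₹23,000

The spouse counts as an additional share at the children's level, so there are 4 primary shares of ₹46,000. Orsolya takes one such share (₹46,000).
The children's combined portion (₹138,000) is divided into 3 shares of ₹46,000: Ione and Ronan each take ₹46,000; Varun's ₹46,000 share passes to Varun's issue.
Varun's share (₹46,000) is divided into 2 shares of ₹23,000: Quilla and Osric each take ₹23,000.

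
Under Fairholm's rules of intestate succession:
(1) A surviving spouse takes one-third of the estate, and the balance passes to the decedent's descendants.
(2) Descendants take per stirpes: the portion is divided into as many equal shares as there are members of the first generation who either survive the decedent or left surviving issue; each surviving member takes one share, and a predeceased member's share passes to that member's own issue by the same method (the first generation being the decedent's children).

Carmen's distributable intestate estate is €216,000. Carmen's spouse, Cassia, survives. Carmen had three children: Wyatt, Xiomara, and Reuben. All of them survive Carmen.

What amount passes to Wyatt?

Wyatt receives €48,000.

Cassia takes one-third of €216,000 = €72,000. The remaining €144,000 passes to the descendants.
The descendants' portion (€144,000) is divided into 3 shares of €48,000: Wyatt, Xiomara, and Reuben each take €48,000.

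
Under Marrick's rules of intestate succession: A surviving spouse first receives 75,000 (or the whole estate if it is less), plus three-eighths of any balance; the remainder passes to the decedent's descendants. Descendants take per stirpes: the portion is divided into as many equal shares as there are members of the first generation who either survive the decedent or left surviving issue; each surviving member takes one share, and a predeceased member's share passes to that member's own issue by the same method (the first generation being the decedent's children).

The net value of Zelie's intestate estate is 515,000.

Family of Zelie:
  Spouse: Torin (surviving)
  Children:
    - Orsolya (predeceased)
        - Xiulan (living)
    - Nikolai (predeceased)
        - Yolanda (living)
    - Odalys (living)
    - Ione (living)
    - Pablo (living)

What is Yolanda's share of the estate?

Torin first takes 75,000, leaving a balance of 440,000. Torin then takes three-eighths of the balance (165,000), for a total of 240,000. The remaining 275,000 passes to the descendants.
The descendants' portion (275,000) is divided into 5 shares of 55,000: Odalys, Ione, and Pablo each take 55,000; Orsolya's 55,000 share passes to Orsolya's issue; Nikolai's 55,000 share passes to Nikolai's issue.
Orsolya's share (55,000) passes entirely to Xiulan.
Nikolai's share (55,000) passes entirely to Yolanda.

Yolanda receives 55,000.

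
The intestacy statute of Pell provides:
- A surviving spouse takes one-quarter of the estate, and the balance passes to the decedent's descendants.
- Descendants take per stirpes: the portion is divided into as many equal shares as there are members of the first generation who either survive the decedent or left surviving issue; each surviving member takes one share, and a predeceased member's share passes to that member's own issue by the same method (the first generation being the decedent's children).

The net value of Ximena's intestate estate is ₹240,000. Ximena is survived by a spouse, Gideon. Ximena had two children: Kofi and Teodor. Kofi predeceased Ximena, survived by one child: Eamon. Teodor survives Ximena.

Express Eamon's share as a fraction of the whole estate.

Eamon receives 3/8 of the estate.

Gideon takes one-quarter of ₹240,000 = ₹60,000. The remaining ₹180,000 passes to the descendants.
The descendants' portion (₹180,000) is divided into 2 shares of ₹90,000: Teodor takes ₹90,000; Kofi's ₹90,000 share passes to Kofi's issue.
Kofi's share (₹90,000) passes entirely to Eamon.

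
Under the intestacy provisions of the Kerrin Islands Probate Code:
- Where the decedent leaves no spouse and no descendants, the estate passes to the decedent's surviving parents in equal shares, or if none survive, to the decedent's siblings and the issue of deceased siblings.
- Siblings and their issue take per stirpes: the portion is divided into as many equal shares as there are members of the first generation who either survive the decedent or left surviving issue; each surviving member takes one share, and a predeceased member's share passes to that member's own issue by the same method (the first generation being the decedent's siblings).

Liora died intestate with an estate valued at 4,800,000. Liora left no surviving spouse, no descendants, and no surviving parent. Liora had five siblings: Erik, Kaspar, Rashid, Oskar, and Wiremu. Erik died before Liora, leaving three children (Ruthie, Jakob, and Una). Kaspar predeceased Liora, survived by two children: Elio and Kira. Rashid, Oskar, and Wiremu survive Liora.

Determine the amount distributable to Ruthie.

Ruthie receives 320,000.

The entire 4,800,000 passes to the siblings and their issue.
That amount (4,800,000) is divided into 5 shares of 960,000: Rashid, Oskar, and Wiremu each take 960,000; Erik's 960,000 share passes to Erik's issue; Kaspar's 960,000 share passes to Kaspar's issue.
Erik's share (960,000) is divided into 3 shares of 320,000: Ruthie, Jakob, and Una each take 320,000.
Kaspar's share (960,000) is divided into 2 shares of 480,000: Elio and Kira each take 480,000.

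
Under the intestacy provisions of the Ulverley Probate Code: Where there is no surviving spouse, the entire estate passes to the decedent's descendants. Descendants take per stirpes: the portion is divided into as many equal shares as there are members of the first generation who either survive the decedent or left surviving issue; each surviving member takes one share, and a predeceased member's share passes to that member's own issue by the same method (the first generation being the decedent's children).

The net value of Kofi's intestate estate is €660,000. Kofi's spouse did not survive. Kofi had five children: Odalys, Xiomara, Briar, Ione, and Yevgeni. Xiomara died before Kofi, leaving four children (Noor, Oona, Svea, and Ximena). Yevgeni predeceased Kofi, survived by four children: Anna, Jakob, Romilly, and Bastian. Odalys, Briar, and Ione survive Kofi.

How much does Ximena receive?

Ximena receives €33,000.

The entire €660,000 passes to the descendants.
That amount (€660,000) is divided into 5 shares of €132,000: Odalys, Briar, and Ione each take €132,000; Xiomara's €132,000 share passes to Xiomara's issue; Yevgeni's €132,000 share passes to Yevgeni's issue.
Xiomara's share (€132,000) is divided into 4 shares of €33,000: Noor, Oona, Svea, and Ximena each take €33,000.
Yevgeni's share (€132,000) is divided into 4 shares of €33,000: Anna, Jakob, Romilly, and Bastian each take €33,000.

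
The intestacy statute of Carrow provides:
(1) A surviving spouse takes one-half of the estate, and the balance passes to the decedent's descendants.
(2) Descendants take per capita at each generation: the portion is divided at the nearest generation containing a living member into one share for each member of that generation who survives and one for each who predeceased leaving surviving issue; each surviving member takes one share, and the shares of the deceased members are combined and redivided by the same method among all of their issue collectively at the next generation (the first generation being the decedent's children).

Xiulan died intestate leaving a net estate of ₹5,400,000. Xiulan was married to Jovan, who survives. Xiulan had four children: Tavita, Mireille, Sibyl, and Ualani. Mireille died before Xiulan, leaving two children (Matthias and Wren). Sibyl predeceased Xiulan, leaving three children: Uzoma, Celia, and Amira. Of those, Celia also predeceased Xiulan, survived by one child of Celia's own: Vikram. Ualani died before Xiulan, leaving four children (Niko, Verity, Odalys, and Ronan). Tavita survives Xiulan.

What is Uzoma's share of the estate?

Uzoma receives ₹225,000.

Jovan takes one-half of ₹5,400,000 = ₹2,700,000. The remaining ₹2,700,000 passes to the descendants.
The descendants' portion (₹2,700,000) is divided at the children's generation into 4 shares of ₹675,000. Tavita takes ₹675,000. The 3 shares of the deceased (Mireille, Sibyl, and Ualani) are combined into a pool of ₹2,025,000.
That pool (₹2,025,000) is divided at the grandchildren's generation into 9 shares of ₹225,000. Matthias, Wren, Uzoma, Amira, Niko, Verity, Odalys, and Ronan each take ₹225,000. The remaining share for the deceased Celia (₹225,000) is carried to the next generation.
That pool (₹225,000) passes entirely to Vikram, the sole taker at the great-grandchildren's generation.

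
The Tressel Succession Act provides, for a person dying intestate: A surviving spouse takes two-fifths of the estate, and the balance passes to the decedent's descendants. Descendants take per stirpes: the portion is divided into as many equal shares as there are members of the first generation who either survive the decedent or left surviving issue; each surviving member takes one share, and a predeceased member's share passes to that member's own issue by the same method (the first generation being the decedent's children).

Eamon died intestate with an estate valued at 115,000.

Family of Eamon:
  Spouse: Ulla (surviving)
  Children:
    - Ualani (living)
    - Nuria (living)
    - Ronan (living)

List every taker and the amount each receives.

Ulla takes two-fifths of 115,000 = 46,000. The remaining 69,000 passes to the descendants.
The descendants' portion (69,000) is divided into 3 shares of 23,000: Ualani, Nuria, and Ronan each take 23,000.

Ulla: 46,000; Ualani: 23,000; Nuria: 23,000; Ronan: 23,000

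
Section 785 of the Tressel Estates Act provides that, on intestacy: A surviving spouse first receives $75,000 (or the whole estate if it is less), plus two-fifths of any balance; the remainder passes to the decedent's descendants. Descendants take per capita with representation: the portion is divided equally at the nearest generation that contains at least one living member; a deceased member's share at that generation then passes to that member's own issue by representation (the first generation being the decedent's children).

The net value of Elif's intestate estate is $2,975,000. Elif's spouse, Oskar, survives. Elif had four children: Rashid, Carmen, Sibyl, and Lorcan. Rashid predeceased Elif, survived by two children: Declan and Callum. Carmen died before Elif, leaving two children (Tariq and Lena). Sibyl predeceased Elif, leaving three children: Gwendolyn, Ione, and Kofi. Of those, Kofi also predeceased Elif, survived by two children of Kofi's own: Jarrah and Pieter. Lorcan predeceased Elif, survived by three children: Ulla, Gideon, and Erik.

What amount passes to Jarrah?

Jarrah receives $87,000.

Oskar first takes $75,000, leaving a balance of $2,900,000. Oskar then takes two-fifths of the balance ($1,160,000), for a total of $1,235,000. The remaining $1,740,000 passes to the descendants.
No child survives, so the initial division is made at the grandchildren's generation.
The descendants' portion ($1,740,000) is divided into 10 shares of $174,000: Declan, Callum, Tariq, Lena, Gwendolyn, Ione, Ulla, Gideon, and Erik each take $174,000; Kofi's $174,000 share passes to Kofi's issue.
Kofi's share ($174,000) is divided into 2 shares of $87,000: Jarrah and Pieter each take $87,000.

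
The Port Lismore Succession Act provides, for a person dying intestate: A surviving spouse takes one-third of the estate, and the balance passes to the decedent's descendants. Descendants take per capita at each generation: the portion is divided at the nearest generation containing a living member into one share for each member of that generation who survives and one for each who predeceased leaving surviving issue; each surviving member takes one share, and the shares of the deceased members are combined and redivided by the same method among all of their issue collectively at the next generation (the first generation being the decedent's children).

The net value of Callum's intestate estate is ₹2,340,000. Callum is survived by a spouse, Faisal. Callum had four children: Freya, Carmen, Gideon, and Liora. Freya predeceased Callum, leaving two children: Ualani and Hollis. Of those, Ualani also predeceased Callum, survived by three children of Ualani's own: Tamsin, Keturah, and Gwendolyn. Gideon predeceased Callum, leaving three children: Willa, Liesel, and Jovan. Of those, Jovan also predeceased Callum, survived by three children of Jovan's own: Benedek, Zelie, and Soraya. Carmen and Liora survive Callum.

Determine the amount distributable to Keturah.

Keturah receives ₹52,000.

Faisal takes one-third of ₹2,340,000 = ₹780,000. The remaining ₹1,560,000 passes to the descendants.
The descendants' portion (₹1,560,000) is divided at the children's generation into 4 shares of ₹390,000. Carmen and Liora each take ₹390,000. The 2 shares of the deceased (Freya and Gideon) are combined into a pool of ₹780,000.
That pool (₹780,000) is divided at the grandchildren's generation into 5 shares of ₹156,000. Hollis, Willa, and Liesel each take ₹156,000. The 2 shares of the deceased (Ualani and Jovan) are combined into a pool of ₹312,000.
That pool (₹312,000) is divided at the great-grandchildren's generation equally among Tamsin, Keturah, Gwendolyn, Benedek, Zelie, and Soraya: ₹52,000 each.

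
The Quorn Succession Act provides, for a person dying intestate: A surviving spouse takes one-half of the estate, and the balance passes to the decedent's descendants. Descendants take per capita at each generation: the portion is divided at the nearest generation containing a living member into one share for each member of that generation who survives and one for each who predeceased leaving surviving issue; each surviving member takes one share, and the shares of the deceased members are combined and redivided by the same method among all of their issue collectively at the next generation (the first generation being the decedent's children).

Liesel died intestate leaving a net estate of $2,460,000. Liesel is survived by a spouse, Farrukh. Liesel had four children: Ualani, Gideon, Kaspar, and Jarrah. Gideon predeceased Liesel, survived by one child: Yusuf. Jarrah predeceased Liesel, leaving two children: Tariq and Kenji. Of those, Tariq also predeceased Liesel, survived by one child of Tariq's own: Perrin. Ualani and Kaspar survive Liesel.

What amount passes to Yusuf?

Yusuf receives $205,000.

Farrukh takes one-half of $2,460,000 = $1,230,000. The remaining $1,230,000 passes to the descendants.
The descendants' portion ($1,230,000) is divided at the children's generation into 4 shares of $307,500. Ualani and Kaspar each take $307,500. The 2 shares of the deceased (Gideon and Jarrah) are combined into a pool of $615,000.
That pool ($615,000) is divided at the grandchildren's generation into 3 shares of $205,000. Yusuf and Kenji each take $205,000. The remaining share for the deceased Tariq ($205,000) is carried to the next generation.
That pool ($205,000) passes entirely to Perrin, the sole taker at the great-grandchildren's generation.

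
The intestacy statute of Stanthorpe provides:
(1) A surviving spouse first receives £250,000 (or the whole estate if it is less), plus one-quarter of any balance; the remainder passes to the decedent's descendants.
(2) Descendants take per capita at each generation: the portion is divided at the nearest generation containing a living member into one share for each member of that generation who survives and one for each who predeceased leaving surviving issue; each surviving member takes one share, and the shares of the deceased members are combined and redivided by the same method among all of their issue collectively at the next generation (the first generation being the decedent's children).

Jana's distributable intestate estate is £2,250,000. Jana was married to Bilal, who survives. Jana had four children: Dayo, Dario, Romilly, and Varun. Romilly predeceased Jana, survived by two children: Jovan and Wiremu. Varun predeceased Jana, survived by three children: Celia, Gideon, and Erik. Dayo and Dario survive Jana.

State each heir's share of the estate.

Bilal: £750,000; Dayo: £375,000; Dario: £375,000; Jovan: £150,000; Wiremu: £150,000; Celia: £150,000; Gideon: £150,000; Erik: £150,000

Bilal first takes £250,000, leaving a balance of £2,000,000. Bilal then takes one-quarter of the balance (£500,000), for a total of £750,000. The remaining £1,500,000 passes to the descendants.
The descendants' portion (£1,500,000) is divided at the children's generation into 4 shares of £375,000. Dayo and Dario each take £375,000. The 2 shares of the deceased (Romilly and Varun) are combined into a pool of £750,000.
That pool (£750,000) is divided at the grandchildren's generation equally among Jovan, Wiremu, Celia, Gideon, and Erik: £150,000 each.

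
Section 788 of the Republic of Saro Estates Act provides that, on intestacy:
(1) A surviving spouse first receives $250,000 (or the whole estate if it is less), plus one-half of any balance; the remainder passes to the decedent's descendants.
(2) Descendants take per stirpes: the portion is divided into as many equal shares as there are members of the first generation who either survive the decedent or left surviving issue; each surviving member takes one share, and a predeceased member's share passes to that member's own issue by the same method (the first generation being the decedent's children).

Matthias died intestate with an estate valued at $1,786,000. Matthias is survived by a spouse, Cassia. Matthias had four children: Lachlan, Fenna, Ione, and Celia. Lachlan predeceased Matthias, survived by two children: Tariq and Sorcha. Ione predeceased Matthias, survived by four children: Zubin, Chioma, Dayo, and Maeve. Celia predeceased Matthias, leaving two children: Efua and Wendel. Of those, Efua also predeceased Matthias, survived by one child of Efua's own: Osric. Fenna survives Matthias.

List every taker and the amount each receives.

Cassia: $1,018,000; Tariq: $96,000; Sorcha: $96,000; Fenna: $192,000; Zubin: $48,000; Chioma: $48,000; Dayo: $48,000; Maeve: $48,000; Osric: $96,000; Wendel: $96,000

Cassia first takes $250,000, leaving a balance of $1,536,000. Cassia then takes one-half of the balance ($768,000), for a total of $1,018,000. The remaining $768,000 passes to the descendants.
The descendants' portion ($768,000) is divided into 4 shares of $192,000: Fenna takes $192,000; Lachlan's $192,000 share passes to Lachlan's issue; Ione's $192,000 share passes to Ione's issue; Celia's $192,000 share passes to Celia's issue.
Lachlan's share ($192,000) is divided into 2 shares of $96,000: Tariq and Sorcha each take $96,000.
Ione's share ($192,000) is divided into 4 shares of $48,000: Zubin, Chioma, Dayo, and Maeve each take $48,000.
Celia's share ($192,000) is divided into 2 shares of $96,000: Wendel takes $96,000; Efua's $96,000 share passes to Efua's issue.
Efua's share ($96,000) passes entirely to Osric.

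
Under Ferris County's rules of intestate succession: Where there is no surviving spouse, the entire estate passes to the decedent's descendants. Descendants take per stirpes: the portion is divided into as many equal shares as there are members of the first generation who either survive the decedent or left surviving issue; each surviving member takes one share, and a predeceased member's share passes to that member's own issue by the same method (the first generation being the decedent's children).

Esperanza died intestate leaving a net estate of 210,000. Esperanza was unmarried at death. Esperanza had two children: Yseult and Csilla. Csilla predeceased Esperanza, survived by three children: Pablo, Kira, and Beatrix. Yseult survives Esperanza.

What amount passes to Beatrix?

The entire 210,000 passes to the descendants.
That amount (210,000) is divided into 2 shares of 105,000: Yseult takes 105,000; Csilla's 105,000 share passes to Csilla's issue.
Csilla's share (105,000) is divided into 3 shares of 35,000: Pablo, Kira, and Beatrix each take 35,000.

Beatrix receives 35,000.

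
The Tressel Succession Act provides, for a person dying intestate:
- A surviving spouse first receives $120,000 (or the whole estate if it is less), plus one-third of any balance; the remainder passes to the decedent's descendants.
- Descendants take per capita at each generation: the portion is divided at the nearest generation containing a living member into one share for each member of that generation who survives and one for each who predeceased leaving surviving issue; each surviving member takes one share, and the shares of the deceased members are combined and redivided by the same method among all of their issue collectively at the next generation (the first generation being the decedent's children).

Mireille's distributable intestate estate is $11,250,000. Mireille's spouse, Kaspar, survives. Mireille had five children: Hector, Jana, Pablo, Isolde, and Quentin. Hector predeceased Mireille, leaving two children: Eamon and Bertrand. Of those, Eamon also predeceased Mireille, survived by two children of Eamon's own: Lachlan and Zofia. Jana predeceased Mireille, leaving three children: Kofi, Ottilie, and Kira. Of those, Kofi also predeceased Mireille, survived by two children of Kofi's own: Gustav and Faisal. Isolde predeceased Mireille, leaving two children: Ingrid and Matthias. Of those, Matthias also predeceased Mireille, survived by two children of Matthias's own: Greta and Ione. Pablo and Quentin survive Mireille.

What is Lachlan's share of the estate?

Lachlan receives $318,000.

Kaspar first takes $120,000, leaving a balance of $11,130,000. Kaspar then takes one-third of the balance ($3,710,000), for a total of $3,830,000. The remaining $7,420,000 passes to the descendants.
The descendants' portion ($7,420,000) is divided at the children's generation into 5 shares of $1,484,000. Pablo and Quentin each take $1,484,000. The 3 shares of the deceased (Hector, Jana, and Isolde) are combined into a pool of $4,452,000.
That pool ($4,452,000) is divided at the grandchildren's generation into 7 shares of $636,000. Bertrand, Ottilie, Kira, and Ingrid each take $636,000. The 3 shares of the deceased (Eamon, Kofi, and Matthias) are combined into a pool of $1,908,000.
That pool ($1,908,000) is divided at the great-grandchildren's generation equally among Lachlan, Zofia, Gustav, Faisal, Greta, and Ione: $318,000 each.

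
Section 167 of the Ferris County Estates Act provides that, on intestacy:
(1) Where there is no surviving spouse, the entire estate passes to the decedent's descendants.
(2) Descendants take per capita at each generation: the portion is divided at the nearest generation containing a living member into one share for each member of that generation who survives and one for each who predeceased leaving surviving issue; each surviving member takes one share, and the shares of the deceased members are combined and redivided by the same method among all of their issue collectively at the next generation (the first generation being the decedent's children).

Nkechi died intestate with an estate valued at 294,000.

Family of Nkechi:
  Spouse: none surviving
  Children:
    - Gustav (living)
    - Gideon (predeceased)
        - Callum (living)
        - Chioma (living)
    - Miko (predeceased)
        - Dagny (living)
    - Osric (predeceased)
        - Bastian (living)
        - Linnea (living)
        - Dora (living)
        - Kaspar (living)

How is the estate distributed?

The entire 294,000 passes to the descendants.
That amount (294,000) is divided at the children's generation into 4 shares of 73,500. Gustav takes 73,500. The 3 shares of the deceased (Gideon, Miko, and Osric) are combined into a pool of 220,500.
That pool (220,500) is divided at the grandchildren's generation equally among Callum, Chioma, Dagny, Bastian, Linnea, Dora, and Kaspar: 31,500 each.

Gustav: 73,500; Callum: 31,500; Chioma: 31,500; Dagny: 31,500; Bastian: 31,500; Linnea: 31,500; Dora: 31,500; Kaspar: 31,500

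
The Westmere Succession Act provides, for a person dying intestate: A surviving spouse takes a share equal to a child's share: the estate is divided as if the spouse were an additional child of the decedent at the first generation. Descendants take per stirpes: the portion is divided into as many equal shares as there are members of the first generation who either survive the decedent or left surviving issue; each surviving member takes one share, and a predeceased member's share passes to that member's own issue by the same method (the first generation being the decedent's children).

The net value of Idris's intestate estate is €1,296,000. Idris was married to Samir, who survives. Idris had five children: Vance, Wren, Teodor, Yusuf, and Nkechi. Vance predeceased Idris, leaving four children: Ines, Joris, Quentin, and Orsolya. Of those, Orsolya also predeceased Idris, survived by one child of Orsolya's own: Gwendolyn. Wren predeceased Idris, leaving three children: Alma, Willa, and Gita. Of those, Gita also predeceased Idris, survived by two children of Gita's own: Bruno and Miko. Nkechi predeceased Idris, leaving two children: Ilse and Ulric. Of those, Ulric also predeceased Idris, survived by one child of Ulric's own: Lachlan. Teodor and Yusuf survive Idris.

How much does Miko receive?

Miko receives €36,000.

The spouse counts as an additional share at the children's level, so there are 6 primary shares of €216,000. Samir takes one such share (€216,000).
The children's combined portion (€1,080,000) is divided into 5 shares of €216,000: Teodor and Yusuf each take €216,000; Vance's €216,000 share passes to Vance's issue; Wren's €216,000 share passes to Wren's issue; Nkechi's €216,000 share passes to Nkechi's issue.
Vance's share (€216,000) is divided into 4 shares of €54,000: Ines, Joris, and Quentin each take €54,000; Orsolya's €54,000 share passes to Orsolya's issue.
Orsolya's share (€54,000) passes entirely to Gwendolyn.
Wren's share (€216,000) is divided into 3 shares of €72,000: Alma and Willa each take €72,000; Gita's €72,000 share passes to Gita's issue.
Gita's share (€72,000) is divided into 2 shares of €36,000: Bruno and Miko each take €36,000.
Nkechi's share (€216,000) is divided into 2 shares of €108,000: Ilse takes €108,000; Ulric's €108,000 share passes to Ulric's issue.
Ulric's share (€108,000) passes entirely to Lachlan.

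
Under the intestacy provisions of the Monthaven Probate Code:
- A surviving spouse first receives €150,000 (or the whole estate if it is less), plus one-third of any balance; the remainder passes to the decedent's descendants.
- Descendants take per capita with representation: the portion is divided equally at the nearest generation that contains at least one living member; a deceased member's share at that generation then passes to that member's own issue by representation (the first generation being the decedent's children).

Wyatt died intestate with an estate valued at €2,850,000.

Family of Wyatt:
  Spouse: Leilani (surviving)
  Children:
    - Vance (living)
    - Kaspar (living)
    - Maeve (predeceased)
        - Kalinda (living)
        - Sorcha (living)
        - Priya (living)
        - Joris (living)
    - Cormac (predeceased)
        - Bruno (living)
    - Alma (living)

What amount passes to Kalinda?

Leilani first takes €150,000, leaving a balance of €2,700,000. Leilani then takes one-third of the balance (€900,000), for a total of €1,050,000. The remaining €1,800,000 passes to the descendants.
The descendants' portion (€1,800,000) is divided into 5 shares of €360,000: Vance, Kaspar, and Alma each take €360,000; Maeve's €360,000 share passes to Maeve's issue; Cormac's €360,000 share passes to Cormac's issue.
Maeve's share (€360,000) is divided into 4 shares of €90,000: Kalinda, Sorcha, Priya, and Joris each take €90,000.
Cormac's share (€360,000) passes entirely to Bruno.

Kalinda receives €90,000.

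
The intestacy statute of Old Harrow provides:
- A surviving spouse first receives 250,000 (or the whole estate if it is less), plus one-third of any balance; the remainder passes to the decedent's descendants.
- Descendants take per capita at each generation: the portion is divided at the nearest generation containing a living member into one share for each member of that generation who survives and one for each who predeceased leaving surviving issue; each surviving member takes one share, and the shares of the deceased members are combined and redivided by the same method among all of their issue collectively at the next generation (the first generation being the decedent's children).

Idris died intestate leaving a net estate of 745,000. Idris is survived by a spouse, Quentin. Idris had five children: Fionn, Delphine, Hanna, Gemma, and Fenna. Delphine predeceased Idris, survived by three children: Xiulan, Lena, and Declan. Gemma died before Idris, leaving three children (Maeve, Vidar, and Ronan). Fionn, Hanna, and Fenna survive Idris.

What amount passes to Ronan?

Ronan receives 22,000.

Quentin first takes 250,000, leaving a balance of 495,000. Quentin then takes one-third of the balance (165,000), for a total of 415,000. The remaining 330,000 passes to the descendants.
The descendants' portion (330,000) is divided at the children's generation into 5 shares of 66,000. Fionn, Hanna, and Fenna each take 66,000. The 2 shares of the deceased (Delphine and Gemma) are combined into a pool of 132,000.
That pool (132,000) is divided at the grandchildren's generation equally among Xiulan, Lena, Declan, Maeve, Vidar, and Ronan: 22,000 each.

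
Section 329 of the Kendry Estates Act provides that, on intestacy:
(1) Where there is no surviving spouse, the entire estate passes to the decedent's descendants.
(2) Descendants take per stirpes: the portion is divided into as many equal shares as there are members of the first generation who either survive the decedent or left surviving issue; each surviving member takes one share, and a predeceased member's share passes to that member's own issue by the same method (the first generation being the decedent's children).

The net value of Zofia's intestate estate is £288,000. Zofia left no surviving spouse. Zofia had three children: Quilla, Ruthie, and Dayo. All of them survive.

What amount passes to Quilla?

Quilla receives £96,000.

The entire £288,000 passes to the descendants.
That amount (£288,000) is divided into 3 shares of £96,000: Quilla, Ruthie, and Dayo each take £96,000.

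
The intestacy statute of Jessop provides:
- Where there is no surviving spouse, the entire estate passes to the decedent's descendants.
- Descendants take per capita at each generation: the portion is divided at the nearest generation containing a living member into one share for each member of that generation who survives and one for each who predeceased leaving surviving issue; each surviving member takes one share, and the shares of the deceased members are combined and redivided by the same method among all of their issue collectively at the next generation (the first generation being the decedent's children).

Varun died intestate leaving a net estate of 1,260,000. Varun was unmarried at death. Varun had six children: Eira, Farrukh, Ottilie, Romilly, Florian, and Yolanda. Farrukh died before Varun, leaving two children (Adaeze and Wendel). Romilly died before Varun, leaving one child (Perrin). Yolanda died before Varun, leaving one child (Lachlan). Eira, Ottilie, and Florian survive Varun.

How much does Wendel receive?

Wendel receives 157,500.

The entire 1,260,000 passes to the descendants.
That amount (1,260,000) is divided at the children's generation into 6 shares of 210,000. Eira, Ottilie, and Florian each take 210,000. The 3 shares of the deceased (Farrukh, Romilly, and Yolanda) are combined into a pool of 630,000.
That pool (630,000) is divided at the grandchildren's generation equally among Adaeze, Wendel, Perrin, and Lachlan: 157,500 each.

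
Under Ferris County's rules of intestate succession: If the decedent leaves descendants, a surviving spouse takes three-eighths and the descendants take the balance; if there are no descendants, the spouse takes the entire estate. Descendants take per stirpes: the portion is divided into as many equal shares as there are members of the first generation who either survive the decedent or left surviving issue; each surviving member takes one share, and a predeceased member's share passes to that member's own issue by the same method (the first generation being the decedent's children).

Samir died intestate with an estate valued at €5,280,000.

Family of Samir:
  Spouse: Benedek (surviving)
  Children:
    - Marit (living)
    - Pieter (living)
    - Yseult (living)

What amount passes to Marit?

Benedek takes three-eighths of €5,280,000 = €1,980,000. The remaining €3,300,000 passes to the descendants.
The descendants' portion (€3,300,000) is divided into 3 shares of €1,100,000: Marit, Pieter, and Yseult each take €1,100,000.

Marit receives €1,100,000.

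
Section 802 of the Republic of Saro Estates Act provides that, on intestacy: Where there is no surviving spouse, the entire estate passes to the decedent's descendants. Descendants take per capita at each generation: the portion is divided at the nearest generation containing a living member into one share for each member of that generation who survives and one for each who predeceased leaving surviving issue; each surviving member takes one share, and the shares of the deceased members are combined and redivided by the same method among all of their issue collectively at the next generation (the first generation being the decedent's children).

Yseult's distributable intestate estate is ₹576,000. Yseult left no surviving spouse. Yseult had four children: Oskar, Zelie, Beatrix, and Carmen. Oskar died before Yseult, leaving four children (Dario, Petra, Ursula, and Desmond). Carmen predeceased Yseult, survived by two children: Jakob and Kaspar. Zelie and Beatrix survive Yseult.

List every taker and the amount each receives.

The entire ₹576,000 passes to the descendants.
That amount (₹576,000) is divided at the children's generation into 4 shares of ₹144,000. Zelie and Beatrix each take ₹144,000. The 2 shares of the deceased (Oskar and Carmen) are combined into a pool of ₹288,000.
That pool (₹288,000) is divided at the grandchildren's generation equally among Dario, Petra, Ursula, Desmond, Jakob, and Kaspar: ₹48,000 each.

Dario: ₹48,000; Petra: ₹48,000; Ursula: ₹48,000; Desmond: ₹48,000; Zelie: ₹144,000; Beatrix: ₹144,000; Jakob: ₹48,000; Kaspar: ₹48,000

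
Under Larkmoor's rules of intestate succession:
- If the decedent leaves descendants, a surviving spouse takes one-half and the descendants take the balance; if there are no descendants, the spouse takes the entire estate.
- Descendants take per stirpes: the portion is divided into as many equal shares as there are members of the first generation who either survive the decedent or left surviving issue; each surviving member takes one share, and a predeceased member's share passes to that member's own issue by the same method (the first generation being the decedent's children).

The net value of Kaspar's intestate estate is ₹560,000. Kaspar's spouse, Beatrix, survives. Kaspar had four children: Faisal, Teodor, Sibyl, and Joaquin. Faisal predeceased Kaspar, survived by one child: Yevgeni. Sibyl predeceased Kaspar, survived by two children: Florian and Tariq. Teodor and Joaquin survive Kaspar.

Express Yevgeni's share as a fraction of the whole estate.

Yevgeni receives 1/8 of the estate.

Beatrix takes one-half of ₹560,000 = ₹280,000. The remaining ₹280,000 passes to the descendants.
The descendants' portion (₹280,000) is divided into 4 shares of ₹70,000: Teodor and Joaquin each take ₹70,000; Faisal's ₹70,000 share passes to Faisal's issue; Sibyl's ₹70,000 share passes to Sibyl's issue.
Faisal's share (₹70,000) passes entirely to Yevgeni.
Sibyl's share (₹70,000) is divided into 2 shares of ₹35,000: Florian and Tariq each take ₹35,000.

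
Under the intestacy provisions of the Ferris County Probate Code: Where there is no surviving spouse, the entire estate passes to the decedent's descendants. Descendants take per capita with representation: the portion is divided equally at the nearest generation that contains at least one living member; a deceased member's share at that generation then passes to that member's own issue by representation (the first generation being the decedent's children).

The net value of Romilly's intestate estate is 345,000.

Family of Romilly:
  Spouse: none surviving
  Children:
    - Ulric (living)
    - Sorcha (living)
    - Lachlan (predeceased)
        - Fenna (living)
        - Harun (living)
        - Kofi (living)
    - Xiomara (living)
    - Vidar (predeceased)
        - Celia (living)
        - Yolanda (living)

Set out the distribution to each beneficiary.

Ulric: 69,000; Sorcha: 69,000; Fenna: 23,000; Harun: 23,000; Kofi: 23,000; Xiomara: 69,000; Celia: 34,500; Yolanda: 34,500

The entire 345,000 passes to the descendants.
That amount (345,000) is divided into 5 shares of 69,000: Ulric, Sorcha, and Xiomara each take 69,000; Lachlan's 69,000 share passes to Lachlan's issue; Vidar's 69,000 share passes to Vidar's issue.
Lachlan's share (69,000) is divided into 3 shares of 23,000: Fenna, Harun, and Kofi each take 23,000.
Vidar's share (69,000) is divided into 2 shares of 34,500: Celia and Yolanda each take 34,500.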